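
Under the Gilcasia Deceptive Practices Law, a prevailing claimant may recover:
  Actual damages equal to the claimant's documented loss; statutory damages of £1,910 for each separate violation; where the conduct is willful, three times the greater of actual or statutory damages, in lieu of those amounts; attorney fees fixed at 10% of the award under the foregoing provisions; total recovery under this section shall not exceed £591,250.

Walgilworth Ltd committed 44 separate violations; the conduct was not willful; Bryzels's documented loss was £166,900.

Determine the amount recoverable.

£276,034

Statutory damages: 44 × £1,910 = £84,040
Conduct not willful: the in-lieu enhancement does not apply.
Actual plus statutory damages: £166,900 + £84,040 = £250,940
Attorney fees: 10% of £250,940 = £25,094
Total before cap: £250,940 + £25,094 = £276,034
Cap at £591,250: £276,034 is within the cap, no reduction.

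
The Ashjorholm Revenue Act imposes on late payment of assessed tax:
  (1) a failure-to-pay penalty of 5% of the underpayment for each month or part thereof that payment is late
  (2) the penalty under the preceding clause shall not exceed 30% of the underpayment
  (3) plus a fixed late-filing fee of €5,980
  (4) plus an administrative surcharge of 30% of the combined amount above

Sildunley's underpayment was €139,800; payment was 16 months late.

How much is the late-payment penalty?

€62,296

Accrued rate: 5% × 16 = 80%, capped at 30% → 30%
Failure-to-pay penalty: 30% of €139,800 = €41,940
Penalty before surcharge: €41,940 + €5,980 = €47,920
Administrative surcharge: 30% of €47,920 = €14,376
Total penalty: €47,920 + €14,376 = €62,296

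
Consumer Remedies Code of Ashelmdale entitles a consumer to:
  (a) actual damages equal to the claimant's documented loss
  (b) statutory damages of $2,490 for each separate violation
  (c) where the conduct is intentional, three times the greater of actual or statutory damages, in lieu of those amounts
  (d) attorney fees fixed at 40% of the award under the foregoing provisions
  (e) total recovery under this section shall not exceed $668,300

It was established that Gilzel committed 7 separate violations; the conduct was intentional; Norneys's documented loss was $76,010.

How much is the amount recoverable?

Total recovery: $319,242

Statutory damages: 7 × $2,490 = $17,430
Greater of actual damages ($76,010) or statutory damages ($17,430): $76,010
Trebled: 3 × $76,010 = $228,030
Attorney fees: 40% of $228,030 = $91,212
Total before cap: $228,030 + $91,212 = $319,242
Cap at $668,300: $319,242 is within the cap, no reduction.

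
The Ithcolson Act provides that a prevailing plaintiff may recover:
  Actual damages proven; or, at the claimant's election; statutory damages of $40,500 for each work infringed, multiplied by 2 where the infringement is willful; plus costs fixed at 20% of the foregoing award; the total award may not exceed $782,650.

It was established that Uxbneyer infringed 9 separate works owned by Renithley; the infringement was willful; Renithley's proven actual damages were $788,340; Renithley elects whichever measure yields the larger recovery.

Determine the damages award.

$782,650

Statutory damages: 9 × $40,500 = $364,500
Doubled: 2 × $364,500 = $729,000
Greater of actual damages ($788,340) or enhanced statutory damages ($729,000): $788,340
Costs: 20% of $788,340 = $157,668
Award plus costs: $788,340 + $157,668 = $946,008
Cap at $782,650: $946,008 exceeds the cap → $782,650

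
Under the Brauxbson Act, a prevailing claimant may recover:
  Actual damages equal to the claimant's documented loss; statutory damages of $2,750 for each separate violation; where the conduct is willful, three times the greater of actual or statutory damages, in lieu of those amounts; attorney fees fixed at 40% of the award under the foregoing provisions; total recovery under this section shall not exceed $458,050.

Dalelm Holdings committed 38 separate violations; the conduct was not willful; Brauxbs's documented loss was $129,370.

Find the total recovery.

$327,418

Statutory damages: 38 × $2,750 = $104,500
Conduct not willful: the in-lieu enhancement does not apply.
Actual plus statutory damages: $129,370 + $104,500 = $233,870
Attorney fees: 40% of $233,870 = $93,548
Total before cap: $233,870 + $93,548 = $327,418
Cap at $458,050: $327,418 is within the cap, no reduction.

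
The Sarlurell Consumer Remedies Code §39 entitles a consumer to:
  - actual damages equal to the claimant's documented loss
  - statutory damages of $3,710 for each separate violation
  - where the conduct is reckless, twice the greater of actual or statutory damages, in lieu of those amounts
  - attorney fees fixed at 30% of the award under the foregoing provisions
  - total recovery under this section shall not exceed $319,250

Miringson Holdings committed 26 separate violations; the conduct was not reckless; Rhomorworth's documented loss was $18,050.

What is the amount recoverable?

Statutory damages: 26 × $3,710 = $96,460
Conduct not reckless: the in-lieu enhancement does not apply.
Actual plus statutory damages: $18,050 + $96,460 = $114,510
Attorney fees: 30% of $114,510 = $34,353
Total before cap: $114,510 + $34,353 = $148,863
Cap at $319,250: $148,863 is within the cap, no reduction.

$148,863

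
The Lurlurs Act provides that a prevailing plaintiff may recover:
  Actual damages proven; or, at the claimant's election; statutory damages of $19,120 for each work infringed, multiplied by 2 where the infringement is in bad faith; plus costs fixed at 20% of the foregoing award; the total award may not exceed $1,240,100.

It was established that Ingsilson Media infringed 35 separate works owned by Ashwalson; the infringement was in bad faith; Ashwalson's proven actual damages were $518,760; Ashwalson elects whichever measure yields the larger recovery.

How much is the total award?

Statutory damages: 35 × $19,120 = $669,200
Doubled: 2 × $669,200 = $1,338,400
Greater of actual damages ($518,760) or enhanced statutory damages ($1,338,400): $1,338,400
Costs: 20% of $1,338,400 = $267,680
Award plus costs: $1,338,400 + $267,680 = $1,606,080
Cap at $1,240,100: $1,606,080 exceeds the cap → $1,240,100

Award: $1,240,100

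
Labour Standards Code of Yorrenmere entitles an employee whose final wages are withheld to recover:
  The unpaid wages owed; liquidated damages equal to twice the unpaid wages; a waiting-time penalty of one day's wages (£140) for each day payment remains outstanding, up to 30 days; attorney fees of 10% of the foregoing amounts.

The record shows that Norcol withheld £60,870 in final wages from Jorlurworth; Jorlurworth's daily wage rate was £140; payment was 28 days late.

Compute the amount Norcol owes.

Doubled: 2 × £60,870 = £121,740
Penalty days: min(28, 30) = 28
Waiting-time penalty: 28 × £140 = £3,920
Subtotal: £60,870 + £121,740 + £3,920 = £186,530
Attorney fees: 10% of £186,530 = £18,653
Total award: £186,530 + £18,653 = £205,183

Total award: £205,183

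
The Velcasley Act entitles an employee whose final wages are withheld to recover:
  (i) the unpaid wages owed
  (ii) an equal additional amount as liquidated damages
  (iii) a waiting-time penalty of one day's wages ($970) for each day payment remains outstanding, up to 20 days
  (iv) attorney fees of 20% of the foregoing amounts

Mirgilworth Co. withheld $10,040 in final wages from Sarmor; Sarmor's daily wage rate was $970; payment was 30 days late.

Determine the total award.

Total award: $47,376

Liquidated damages (equal amount): $10,040
Penalty days: min(30, 20) = 20
Waiting-time penalty: 20 × $970 = $19,400
Subtotal: $10,040 + $10,040 + $19,400 = $39,480
Attorney fees: 20% of $39,480 = $7,896
Total award: $39,480 + $7,896 = $47,376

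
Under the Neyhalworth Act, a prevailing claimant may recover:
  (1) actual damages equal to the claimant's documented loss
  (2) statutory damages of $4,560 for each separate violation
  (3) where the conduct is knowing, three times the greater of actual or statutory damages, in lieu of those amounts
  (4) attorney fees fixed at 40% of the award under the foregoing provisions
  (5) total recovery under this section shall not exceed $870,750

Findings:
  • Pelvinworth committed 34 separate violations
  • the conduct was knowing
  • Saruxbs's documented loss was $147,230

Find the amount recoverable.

Total recovery: $651,168

Statutory damages: 34 × $4,560 = $155,040
Greater of actual damages ($147,230) or statutory damages ($155,040): $155,040
Trebled: 3 × $155,040 = $465,120
Attorney fees: 40% of $465,120 = $186,048
Total before cap: $465,120 + $186,048 = $651,168
Cap at $870,750: $651,168 is within the cap, no reduction.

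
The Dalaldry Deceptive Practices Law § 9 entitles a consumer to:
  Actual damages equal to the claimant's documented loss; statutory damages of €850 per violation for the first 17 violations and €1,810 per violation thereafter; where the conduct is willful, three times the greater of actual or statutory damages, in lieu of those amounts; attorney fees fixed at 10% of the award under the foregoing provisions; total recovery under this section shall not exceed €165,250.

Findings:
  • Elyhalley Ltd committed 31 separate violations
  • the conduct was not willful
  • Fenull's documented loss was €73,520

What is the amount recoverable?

€124,641

First 17 violations: 17 × €850 = €14,450
Remaining violations: (31 − 17) × €1,810 = €25,340
Statutory damages: €14,450 + €25,340 = €39,790
Conduct not willful: the in-lieu enhancement does not apply.
Actual plus statutory damages: €73,520 + €39,790 = €113,310
Attorney fees: 10% of €113,310 = €11,331
Total before cap: €113,310 + €11,331 = €124,641
Cap at €165,250: €124,641 is within the cap, no reduction.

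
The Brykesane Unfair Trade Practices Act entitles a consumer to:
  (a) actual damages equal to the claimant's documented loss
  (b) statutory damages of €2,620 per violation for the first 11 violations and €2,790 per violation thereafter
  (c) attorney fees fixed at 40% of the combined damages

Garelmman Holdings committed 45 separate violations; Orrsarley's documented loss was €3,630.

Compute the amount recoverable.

€178,234

First 11 violations: 11 × €2,620 = €28,820
Remaining violations: (45 − 11) × €2,790 = €94,860
Statutory damages: €28,820 + €94,860 = €123,680
Combined damages: €3,630 + €123,680 = €127,310
Attorney fees: 40% of €127,310 = €50,924
Total recovery: €127,310 + €50,924 = €178,234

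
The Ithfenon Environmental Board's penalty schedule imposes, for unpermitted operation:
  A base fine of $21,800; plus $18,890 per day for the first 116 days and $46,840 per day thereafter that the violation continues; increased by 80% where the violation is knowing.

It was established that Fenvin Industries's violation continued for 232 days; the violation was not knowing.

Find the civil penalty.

$7,646,480

First 116 days: 116 × $18,890 = $2,191,240
Remaining days: (232 − 116) × $46,840 = $5,433,440
Per-day component: $2,191,240 + $5,433,440 = $7,624,680
Base plus per-day: $21,800 + $7,624,680 = $7,646,480
The violation was not knowing: no 80% increase.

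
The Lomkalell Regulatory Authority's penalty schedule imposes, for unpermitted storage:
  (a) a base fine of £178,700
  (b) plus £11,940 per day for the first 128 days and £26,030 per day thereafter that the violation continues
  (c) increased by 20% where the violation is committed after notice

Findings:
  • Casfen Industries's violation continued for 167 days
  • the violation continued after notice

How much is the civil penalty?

£3,266,628

First 128 days: 128 × £11,940 = £1,528,320
Remaining days: (167 − 128) × £26,030 = £1,015,170
Per-day component: £1,528,320 + £1,015,170 = £2,543,490
Base plus per-day: £178,700 + £2,543,490 = £2,722,190
Enhancement: 20% of £2,722,190 = £544,438
Enhanced fine: £2,722,190 + £544,438 = £3,266,628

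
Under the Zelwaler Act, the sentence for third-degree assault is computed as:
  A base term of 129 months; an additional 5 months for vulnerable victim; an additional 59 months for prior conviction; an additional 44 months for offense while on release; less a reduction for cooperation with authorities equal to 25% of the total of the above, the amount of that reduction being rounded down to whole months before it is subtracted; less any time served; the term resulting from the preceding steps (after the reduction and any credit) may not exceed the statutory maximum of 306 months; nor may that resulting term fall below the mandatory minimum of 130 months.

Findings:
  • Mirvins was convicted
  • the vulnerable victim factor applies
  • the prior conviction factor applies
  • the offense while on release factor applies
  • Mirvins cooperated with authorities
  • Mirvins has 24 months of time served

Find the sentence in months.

Sentence: 154 months

Vulnerable victim enhancement: +5 months
Prior conviction enhancement: +59 months
Offense while on release enhancement: +44 months
Adjusted term: 129 months + 5 months + 59 months + 44 months = 237 months
Cooperation with authorities reduction: 25% of 237 months = 59 months (rounded down)
After reduction: 237 − 59 = 178 months
Less time served: 178 months − 24 months = 154 months
Cap at 306 months: 154 months is within the cap, no reduction.
Minimum 130 months: 154 months meets the minimum, no increase.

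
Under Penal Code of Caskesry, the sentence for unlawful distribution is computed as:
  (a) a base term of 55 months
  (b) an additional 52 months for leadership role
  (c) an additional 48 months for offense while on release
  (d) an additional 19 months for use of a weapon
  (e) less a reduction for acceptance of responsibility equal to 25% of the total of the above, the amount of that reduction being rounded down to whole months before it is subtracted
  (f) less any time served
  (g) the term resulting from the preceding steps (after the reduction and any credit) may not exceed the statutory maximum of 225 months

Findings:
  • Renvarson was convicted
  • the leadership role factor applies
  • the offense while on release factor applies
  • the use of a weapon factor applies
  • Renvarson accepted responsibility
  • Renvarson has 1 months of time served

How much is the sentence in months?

Leadership role enhancement: +52 months
Offense while on release enhancement: +48 months
Use of a weapon enhancement: +19 months
Adjusted term: 55 months + 52 months + 48 months + 19 months = 174 months
Acceptance of responsibility reduction: 25% of 174 months = 43 months (rounded down)
After reduction: 174 − 43 = 131 months
Less time served: 131 months − 1 months = 130 months
Cap at 225 months: 130 months is within the cap, no reduction.

130 months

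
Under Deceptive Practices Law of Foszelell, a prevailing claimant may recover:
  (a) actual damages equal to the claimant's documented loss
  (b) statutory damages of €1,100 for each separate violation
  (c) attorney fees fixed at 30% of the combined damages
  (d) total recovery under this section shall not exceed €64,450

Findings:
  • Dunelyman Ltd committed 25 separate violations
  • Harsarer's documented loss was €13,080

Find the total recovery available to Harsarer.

€52,754

Statutory damages: 25 × €1,100 = €27,500
Combined damages: €13,080 + €27,500 = €40,580
Attorney fees: 30% of €40,580 = €12,174
Total before cap: €40,580 + €12,174 = €52,754
Cap at €64,450: €52,754 is within the cap, no reduction.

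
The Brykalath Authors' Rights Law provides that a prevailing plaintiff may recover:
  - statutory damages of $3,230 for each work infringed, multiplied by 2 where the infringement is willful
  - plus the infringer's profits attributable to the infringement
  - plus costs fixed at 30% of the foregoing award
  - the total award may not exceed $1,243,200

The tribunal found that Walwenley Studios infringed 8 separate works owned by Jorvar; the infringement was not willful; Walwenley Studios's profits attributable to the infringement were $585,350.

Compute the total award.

$794,547

Statutory damages: 8 × $3,230 = $25,840
Infringement not willful: no ×2 enhancement.
Combined award: $25,840 + $585,350 = $611,190
Costs: 30% of $611,190 = $183,357
Award plus costs: $611,190 + $183,357 = $794,547
Cap at $1,243,200: $794,547 is within the cap, no reduction.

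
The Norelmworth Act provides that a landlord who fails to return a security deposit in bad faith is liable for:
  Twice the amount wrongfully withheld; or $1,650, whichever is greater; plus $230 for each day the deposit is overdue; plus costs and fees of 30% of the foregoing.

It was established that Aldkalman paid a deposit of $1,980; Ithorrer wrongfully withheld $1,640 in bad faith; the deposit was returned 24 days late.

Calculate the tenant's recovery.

Doubled: 2 × $1,640 = $3,280
Minimum $1,650: $3,280 meets the minimum, no increase.
Late-return penalty: 24 × $230 = $5,520
Damages plus late penalty: $3,280 + $5,520 = $8,800
Costs and fees: 30% of $8,800 = $2,640
Total recovery: $8,800 + $2,640 = $11,440

$11,440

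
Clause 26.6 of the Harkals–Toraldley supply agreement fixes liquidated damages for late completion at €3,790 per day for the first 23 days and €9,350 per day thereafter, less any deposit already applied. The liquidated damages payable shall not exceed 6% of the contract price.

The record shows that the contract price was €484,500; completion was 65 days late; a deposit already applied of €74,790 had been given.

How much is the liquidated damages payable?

First 23 days: 23 × €3,790 = €87,170
Remaining days: (65 − 23) × €9,350 = €392,700
Accrued per-day damages: €87,170 + €392,700 = €479,870
Less deposit already applied: €479,870 − €74,790 = €405,080
Cap: 6% of €484,500 = €29,070
Cap at €29,070: €405,080 exceeds the cap → €29,070

Liquidated damages: €29,070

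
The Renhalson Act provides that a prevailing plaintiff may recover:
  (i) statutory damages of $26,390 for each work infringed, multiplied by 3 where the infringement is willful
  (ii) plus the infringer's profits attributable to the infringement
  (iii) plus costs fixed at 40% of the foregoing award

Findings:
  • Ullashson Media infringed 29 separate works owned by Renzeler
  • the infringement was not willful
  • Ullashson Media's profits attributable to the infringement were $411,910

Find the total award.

Statutory damages: 29 × $26,390 = $765,310
Infringement not willful: no ×3 enhancement.
Combined award: $765,310 + $411,910 = $1,177,220
Costs: 40% of $1,177,220 = $470,888
Award plus costs: $1,177,220 + $470,888 = $1,648,108

$1,648,108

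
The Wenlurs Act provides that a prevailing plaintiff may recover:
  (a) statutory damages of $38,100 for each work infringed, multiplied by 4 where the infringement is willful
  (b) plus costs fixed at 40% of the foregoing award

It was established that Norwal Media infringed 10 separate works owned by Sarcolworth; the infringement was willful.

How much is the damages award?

Statutory damages: 10 × $38,100 = $381,000
Multiplied by 4: 4 × $381,000 = $1,524,000
Costs: 40% of $1,524,000 = $609,600
Award plus costs: $1,524,000 + $609,600 = $2,133,600

$2,133,600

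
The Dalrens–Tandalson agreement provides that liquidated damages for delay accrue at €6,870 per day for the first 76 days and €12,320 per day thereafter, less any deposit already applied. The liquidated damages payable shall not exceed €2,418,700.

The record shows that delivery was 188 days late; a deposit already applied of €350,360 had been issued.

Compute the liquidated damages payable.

€1,551,600

First 76 days: 76 × €6,870 = €522,120
Remaining days: (188 − 76) × €12,320 = €1,379,840
Accrued per-day damages: €522,120 + €1,379,840 = €1,901,960
Less deposit already applied: €1,901,960 − €350,360 = €1,551,600
Cap at €2,418,700: €1,551,600 is within the cap, no reduction.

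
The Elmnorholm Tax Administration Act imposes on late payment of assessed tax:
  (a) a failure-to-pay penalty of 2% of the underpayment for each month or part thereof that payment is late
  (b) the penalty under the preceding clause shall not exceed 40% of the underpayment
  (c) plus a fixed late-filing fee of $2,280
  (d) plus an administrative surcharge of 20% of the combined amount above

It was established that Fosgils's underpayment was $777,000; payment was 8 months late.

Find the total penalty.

Accrued rate: 2% × 8 = 16%, capped at 40% → 16%
Failure-to-pay penalty: 16% of $777,000 = $124,320
Penalty before surcharge: $124,320 + $2,280 = $126,600
Administrative surcharge: 20% of $126,600 = $25,320
Total penalty: $126,600 + $25,320 = $151,920

$151,920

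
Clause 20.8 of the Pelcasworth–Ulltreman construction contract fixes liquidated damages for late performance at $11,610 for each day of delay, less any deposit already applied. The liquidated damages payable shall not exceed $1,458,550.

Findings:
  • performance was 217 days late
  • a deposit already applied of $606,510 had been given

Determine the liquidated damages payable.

$1,458,550

Per-day damages: 217 × $11,610 = $2,519,370
Less deposit already applied: $2,519,370 − $606,510 = $1,912,860
Cap at $1,458,550: $1,912,860 exceeds the cap → $1,458,550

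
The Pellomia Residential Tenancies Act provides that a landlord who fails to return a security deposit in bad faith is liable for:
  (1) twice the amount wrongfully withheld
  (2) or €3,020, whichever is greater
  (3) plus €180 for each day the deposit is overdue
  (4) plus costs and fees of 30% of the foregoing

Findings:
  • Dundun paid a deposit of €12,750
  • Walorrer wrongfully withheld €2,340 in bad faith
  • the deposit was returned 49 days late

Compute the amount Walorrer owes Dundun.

Recovery: €17,550

Doubled: 2 × €2,340 = €4,680
Minimum €3,020: €4,680 meets the minimum, no increase.
Late-return penalty: 49 × €180 = €8,820
Damages plus late penalty: €4,680 + €8,820 = €13,500
Costs and fees: 30% of €13,500 = €4,050
Total recovery: €13,500 + €4,050 = €17,550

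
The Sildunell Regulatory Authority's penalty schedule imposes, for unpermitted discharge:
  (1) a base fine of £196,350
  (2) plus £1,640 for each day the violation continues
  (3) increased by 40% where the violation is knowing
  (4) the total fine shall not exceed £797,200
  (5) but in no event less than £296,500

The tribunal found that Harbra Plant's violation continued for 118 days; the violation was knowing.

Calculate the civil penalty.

£545,818

Per-day component: 118 × £1,640 = £193,520
Base plus per-day: £196,350 + £193,520 = £389,870
Enhancement: 40% of £389,870 = £155,948
Enhanced fine: £389,870 + £155,948 = £545,818
Cap at £797,200: £545,818 is within the cap, no reduction.
Minimum £296,500: £545,818 meets the minimum, no increase.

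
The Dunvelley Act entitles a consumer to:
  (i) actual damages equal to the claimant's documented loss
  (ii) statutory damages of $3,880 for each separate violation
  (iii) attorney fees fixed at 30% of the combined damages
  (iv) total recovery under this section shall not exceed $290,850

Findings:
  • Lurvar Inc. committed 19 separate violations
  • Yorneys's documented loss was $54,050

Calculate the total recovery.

Statutory damages: 19 × $3,880 = $73,720
Combined damages: $54,050 + $73,720 = $127,770
Attorney fees: 30% of $127,770 = $38,331
Total before cap: $127,770 + $38,331 = $166,101
Cap at $290,850: $166,101 is within the cap, no reduction.

$166,101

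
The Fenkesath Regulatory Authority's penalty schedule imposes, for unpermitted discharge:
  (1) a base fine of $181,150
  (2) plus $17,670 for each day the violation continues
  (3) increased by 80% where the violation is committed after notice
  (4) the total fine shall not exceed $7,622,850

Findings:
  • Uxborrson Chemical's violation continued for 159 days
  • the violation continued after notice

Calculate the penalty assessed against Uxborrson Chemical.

Civil penalty: $5,383,224

Per-day component: 159 × $17,670 = $2,809,530
Base plus per-day: $181,150 + $2,809,530 = $2,990,680
Enhancement: 80% of $2,990,680 = $2,392,544
Enhanced fine: $2,990,680 + $2,392,544 = $5,383,224
Cap at $7,622,850: $5,383,224 is within the cap, no reduction.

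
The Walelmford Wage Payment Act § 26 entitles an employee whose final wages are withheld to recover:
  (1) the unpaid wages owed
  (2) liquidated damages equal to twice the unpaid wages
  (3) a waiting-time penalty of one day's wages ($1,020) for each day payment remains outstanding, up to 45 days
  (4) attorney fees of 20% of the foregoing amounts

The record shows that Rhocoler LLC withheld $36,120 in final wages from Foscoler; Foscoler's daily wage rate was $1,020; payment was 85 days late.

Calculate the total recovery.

Doubled: 2 × $36,120 = $72,240
Penalty days: min(85, 45) = 45
Waiting-time penalty: 45 × $1,020 = $45,900
Subtotal: $36,120 + $72,240 + $45,900 = $154,260
Attorney fees: 20% of $154,260 = $30,852
Total award: $154,260 + $30,852 = $185,112

$185,112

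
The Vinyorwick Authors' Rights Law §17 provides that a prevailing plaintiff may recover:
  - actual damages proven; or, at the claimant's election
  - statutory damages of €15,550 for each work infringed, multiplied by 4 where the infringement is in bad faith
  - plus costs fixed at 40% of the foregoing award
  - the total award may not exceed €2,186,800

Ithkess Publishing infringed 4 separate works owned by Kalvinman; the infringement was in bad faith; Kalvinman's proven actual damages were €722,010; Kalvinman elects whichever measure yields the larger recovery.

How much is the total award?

Award: €1,010,814

Statutory damages: 4 × €15,550 = €62,200
Multiplied by 4: 4 × €62,200 = €248,800
Greater of actual damages (€722,010) or enhanced statutory damages (€248,800): €722,010
Costs: 40% of €722,010 = €288,804
Award plus costs: €722,010 + €288,804 = €1,010,814
Cap at €2,186,800: €1,010,814 is within the cap, no reduction.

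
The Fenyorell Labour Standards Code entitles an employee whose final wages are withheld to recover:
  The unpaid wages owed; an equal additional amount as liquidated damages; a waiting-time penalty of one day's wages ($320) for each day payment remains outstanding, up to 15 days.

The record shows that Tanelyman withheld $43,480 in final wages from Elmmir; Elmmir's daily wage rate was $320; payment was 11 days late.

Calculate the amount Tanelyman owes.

$90,480

Liquidated damages (equal amount): $43,480
Penalty days: min(11, 15) = 11
Waiting-time penalty: 11 × $320 = $3,520
Total award: $43,480 + $43,480 + $3,520 = $90,480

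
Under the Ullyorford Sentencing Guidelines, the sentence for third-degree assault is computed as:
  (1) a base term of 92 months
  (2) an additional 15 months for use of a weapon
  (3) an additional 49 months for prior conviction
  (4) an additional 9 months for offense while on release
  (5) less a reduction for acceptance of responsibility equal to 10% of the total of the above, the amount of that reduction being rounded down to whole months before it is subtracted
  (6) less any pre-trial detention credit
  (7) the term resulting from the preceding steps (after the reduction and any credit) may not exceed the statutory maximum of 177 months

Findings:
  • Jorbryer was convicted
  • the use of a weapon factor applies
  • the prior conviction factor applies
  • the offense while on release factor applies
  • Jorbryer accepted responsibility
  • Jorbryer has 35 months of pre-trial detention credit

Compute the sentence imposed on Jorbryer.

114 months

Use of a weapon enhancement: +15 months
Prior conviction enhancement: +49 months
Offense while on release enhancement: +9 months
Adjusted term: 92 months + 15 months + 49 months + 9 months = 165 months
Acceptance of responsibility reduction: 10% of 165 months = 16 months (rounded down)
After reduction: 165 − 16 = 149 months
Less pre-trial detention credit: 149 months − 35 months = 114 months
Cap at 177 months: 114 months is within the cap, no reduction.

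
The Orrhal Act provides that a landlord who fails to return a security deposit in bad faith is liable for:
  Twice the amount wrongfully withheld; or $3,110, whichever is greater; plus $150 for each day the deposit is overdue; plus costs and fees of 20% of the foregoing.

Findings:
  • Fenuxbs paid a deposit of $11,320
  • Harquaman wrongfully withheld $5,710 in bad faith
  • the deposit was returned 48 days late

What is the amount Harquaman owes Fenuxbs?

$22,344

Doubled: 2 × $5,710 = $11,420
Minimum $3,110: $11,420 meets the minimum, no increase.
Late-return penalty: 48 × $150 = $7,200
Damages plus late penalty: $11,420 + $7,200 = $18,620
Costs and fees: 20% of $18,620 = $3,724
Total recovery: $18,620 + $3,724 = $22,344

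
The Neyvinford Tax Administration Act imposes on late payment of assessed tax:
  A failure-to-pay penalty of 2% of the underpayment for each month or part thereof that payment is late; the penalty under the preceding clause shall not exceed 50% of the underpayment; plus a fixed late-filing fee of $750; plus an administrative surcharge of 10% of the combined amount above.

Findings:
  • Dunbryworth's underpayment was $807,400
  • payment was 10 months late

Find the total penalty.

Accrued rate: 2% × 10 = 20%, capped at 50% → 20%
Failure-to-pay penalty: 20% of $807,400 = $161,480
Penalty before surcharge: $161,480 + $750 = $162,230
Administrative surcharge: 10% of $162,230 = $16,223
Total penalty: $162,230 + $16,223 = $178,453

$178,453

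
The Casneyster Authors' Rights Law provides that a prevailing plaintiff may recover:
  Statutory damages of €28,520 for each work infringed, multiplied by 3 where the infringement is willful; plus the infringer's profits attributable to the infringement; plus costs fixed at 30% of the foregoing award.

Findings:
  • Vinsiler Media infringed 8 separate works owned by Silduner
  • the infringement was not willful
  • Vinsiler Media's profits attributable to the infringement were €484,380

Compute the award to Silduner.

Award: €926,302

Statutory damages: 8 × €28,520 = €228,160
Infringement not willful: no ×3 enhancement.
Combined award: €228,160 + €484,380 = €712,540
Costs: 30% of €712,540 = €213,762
Award plus costs: €712,540 + €213,762 = €926,302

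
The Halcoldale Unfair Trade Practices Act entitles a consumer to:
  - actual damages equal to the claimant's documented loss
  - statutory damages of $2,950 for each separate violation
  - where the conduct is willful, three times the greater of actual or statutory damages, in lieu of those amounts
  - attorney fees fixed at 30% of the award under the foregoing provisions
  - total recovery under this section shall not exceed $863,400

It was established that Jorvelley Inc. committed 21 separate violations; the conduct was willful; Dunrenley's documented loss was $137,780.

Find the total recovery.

Statutory damages: 21 × $2,950 = $61,950
Greater of actual damages ($137,780) or statutory damages ($61,950): $137,780
Trebled: 3 × $137,780 = $413,340
Attorney fees: 30% of $413,340 = $124,002
Total before cap: $413,340 + $124,002 = $537,342
Cap at $863,400: $537,342 is within the cap, no reduction.

$537,342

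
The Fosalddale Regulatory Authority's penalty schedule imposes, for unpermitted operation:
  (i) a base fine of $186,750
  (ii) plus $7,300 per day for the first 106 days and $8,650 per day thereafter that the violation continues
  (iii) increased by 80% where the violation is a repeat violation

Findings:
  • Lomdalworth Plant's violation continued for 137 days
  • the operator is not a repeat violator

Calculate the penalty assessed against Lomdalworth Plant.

First 106 days: 106 × $7,300 = $773,800
Remaining days: (137 − 106) × $8,650 = $268,150
Per-day component: $773,800 + $268,150 = $1,041,950
Base plus per-day: $186,750 + $1,041,950 = $1,228,700
The operator is not a repeat violator: no 80% increase.

Civil penalty: $1,228,700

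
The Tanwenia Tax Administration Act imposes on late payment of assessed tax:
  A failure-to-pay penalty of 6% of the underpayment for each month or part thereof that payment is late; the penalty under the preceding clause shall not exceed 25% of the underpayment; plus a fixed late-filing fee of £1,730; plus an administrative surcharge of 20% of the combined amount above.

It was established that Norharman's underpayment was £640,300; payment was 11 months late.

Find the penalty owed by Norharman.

Accrued rate: 6% × 11 = 66%, capped at 25% → 25%
Failure-to-pay penalty: 25% of £640,300 = £160,075
Penalty before surcharge: £160,075 + £1,730 = £161,805
Administrative surcharge: 20% of £161,805 = £32,361
Total penalty: £161,805 + £32,361 = £194,166

£194,166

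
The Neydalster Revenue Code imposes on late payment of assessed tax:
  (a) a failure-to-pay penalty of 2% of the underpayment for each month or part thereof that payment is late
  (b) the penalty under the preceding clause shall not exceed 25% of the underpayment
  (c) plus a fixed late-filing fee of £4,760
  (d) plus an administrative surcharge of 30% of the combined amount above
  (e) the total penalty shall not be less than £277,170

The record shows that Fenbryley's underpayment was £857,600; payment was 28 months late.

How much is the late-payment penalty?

Accrued rate: 2% × 28 = 56%, capped at 25% → 25%
Failure-to-pay penalty: 25% of £857,600 = £214,400
Penalty before surcharge: £214,400 + £4,760 = £219,160
Administrative surcharge: 30% of £219,160 = £65,748
Total penalty: £219,160 + £65,748 = £284,908
Minimum £277,170: £284,908 meets the minimum, no increase.

£284,908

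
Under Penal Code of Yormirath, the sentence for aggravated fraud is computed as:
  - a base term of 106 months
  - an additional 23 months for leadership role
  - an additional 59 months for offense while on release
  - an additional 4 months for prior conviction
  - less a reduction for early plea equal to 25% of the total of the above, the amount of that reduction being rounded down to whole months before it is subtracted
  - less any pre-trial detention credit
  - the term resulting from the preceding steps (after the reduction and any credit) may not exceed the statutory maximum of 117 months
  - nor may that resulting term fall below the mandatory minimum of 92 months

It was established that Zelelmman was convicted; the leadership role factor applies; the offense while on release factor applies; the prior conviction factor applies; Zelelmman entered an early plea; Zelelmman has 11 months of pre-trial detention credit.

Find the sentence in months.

Leadership role enhancement: +23 months
Offense while on release enhancement: +59 months
Prior conviction enhancement: +4 months
Adjusted term: 106 months + 23 months + 59 months + 4 months = 192 months
Early plea reduction: 25% of 192 months = 48 months (rounded down)
After reduction: 192 − 48 = 144 months
Less pre-trial detention credit: 144 months − 11 months = 133 months
Cap at 117 months: 133 months exceeds the cap → 117 months
Minimum 92 months: 117 months meets the minimum, no increase.

117 months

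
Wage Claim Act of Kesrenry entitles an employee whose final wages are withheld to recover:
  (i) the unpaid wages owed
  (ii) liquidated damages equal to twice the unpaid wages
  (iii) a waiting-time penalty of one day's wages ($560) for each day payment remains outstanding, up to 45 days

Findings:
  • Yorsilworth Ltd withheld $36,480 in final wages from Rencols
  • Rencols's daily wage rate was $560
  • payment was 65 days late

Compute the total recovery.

$134,640

Doubled: 2 × $36,480 = $72,960
Penalty days: min(65, 45) = 45
Waiting-time penalty: 45 × $560 = $25,200
Total award: $36,480 + $72,960 + $25,200 = $134,640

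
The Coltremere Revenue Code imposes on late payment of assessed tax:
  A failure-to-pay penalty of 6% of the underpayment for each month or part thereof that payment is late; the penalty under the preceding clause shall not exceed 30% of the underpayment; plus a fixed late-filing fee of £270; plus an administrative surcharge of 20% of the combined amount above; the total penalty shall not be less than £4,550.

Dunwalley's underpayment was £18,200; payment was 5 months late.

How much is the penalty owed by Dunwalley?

Penalty: £6,876

Accrued rate: 6% × 5 = 30%, capped at 30% → 30%
Failure-to-pay penalty: 30% of £18,200 = £5,460
Penalty before surcharge: £5,460 + £270 = £5,730
Administrative surcharge: 20% of £5,730 = £1,146
Total penalty: £5,730 + £1,146 = £6,876
Minimum £4,550: £6,876 meets the minimum, no increase.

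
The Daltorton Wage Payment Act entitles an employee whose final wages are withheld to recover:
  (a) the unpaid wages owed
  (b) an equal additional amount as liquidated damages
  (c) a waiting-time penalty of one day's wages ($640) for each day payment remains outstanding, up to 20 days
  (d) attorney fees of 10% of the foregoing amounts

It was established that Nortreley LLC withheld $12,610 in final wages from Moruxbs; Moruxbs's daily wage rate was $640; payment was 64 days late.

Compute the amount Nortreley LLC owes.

$41,822

Liquidated damages (equal amount): $12,610
Penalty days: min(64, 20) = 20
Waiting-time penalty: 20 × $640 = $12,800
Subtotal: $12,610 + $12,610 + $12,800 = $38,020
Attorney fees: 10% of $38,020 = $3,802
Total award: $38,020 + $3,802 = $41,822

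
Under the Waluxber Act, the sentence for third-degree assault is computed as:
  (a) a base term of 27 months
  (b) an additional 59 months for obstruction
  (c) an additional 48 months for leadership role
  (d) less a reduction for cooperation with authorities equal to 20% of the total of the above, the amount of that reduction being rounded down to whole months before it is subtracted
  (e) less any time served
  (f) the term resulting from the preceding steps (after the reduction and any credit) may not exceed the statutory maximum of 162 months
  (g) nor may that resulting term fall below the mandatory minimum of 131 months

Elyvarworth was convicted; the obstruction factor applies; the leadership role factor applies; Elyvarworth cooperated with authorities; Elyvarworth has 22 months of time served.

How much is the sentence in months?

Obstruction enhancement: +59 months
Leadership role enhancement: +48 months
Adjusted term: 27 months + 59 months + 48 months = 134 months
Cooperation with authorities reduction: 20% of 134 months = 26 months (rounded down)
After reduction: 134 − 26 = 108 months
Less time served: 108 months − 22 months = 86 months
Cap at 162 months: 86 months is within the cap, no reduction.
Minimum 131 months: 86 months is below the minimum → 131 months

131 months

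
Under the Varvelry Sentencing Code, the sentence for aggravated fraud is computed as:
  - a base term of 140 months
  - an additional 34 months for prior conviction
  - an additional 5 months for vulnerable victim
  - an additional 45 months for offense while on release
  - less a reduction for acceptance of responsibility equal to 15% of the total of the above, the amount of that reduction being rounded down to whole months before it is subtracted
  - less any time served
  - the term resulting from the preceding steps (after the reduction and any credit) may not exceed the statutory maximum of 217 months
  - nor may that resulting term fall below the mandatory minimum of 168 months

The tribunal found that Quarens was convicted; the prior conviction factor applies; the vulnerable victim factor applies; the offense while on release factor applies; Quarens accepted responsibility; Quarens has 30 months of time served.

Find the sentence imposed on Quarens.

Prior conviction enhancement: +34 months
Vulnerable victim enhancement: +5 months
Offense while on release enhancement: +45 months
Adjusted term: 140 months + 34 months + 5 months + 45 months = 224 months
Acceptance of responsibility reduction: 15% of 224 months = 33 months (rounded down)
After reduction: 224 − 33 = 191 months
Less time served: 191 months − 30 months = 161 months
Cap at 217 months: 161 months is within the cap, no reduction.
Minimum 168 months: 161 months is below the minimum → 168 months

168 months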